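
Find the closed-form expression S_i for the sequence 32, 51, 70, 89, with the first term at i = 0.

Check differences: 51 - 32 = 19
70 - 51 = 19
Common difference d = 19.
First term a = 32.
Formula: S_i = 32 + 19*i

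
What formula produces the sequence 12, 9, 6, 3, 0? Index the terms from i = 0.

Check differences: 9 - 12 = -3
6 - 9 = -3
Common difference d = -3.
First term a = 12.
Formula: S_i = 12 - 3*i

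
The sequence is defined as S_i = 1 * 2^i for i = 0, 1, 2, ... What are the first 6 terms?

This is a geometric sequence.
i=0: S_0 = 1 * 2^0 = 1
i=1: S_1 = 1 * 2^1 = 2
i=2: S_2 = 1 * 2^2 = 4
i=3: S_3 = 1 * 2^3 = 8
i=4: S_4 = 1 * 2^4 = 16
i=5: S_5 = 1 * 2^5 = 32
The first 6 terms are: [1, 2, 4, 8, 16, 32]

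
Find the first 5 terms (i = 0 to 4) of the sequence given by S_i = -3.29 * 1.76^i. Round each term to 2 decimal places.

This is a geometric sequence.
i=0: S_0 = -3.29 * 1.76^0 = -3.29
i=1: S_1 = -3.29 * 1.76^1 ≈ -5.79
i=2: S_2 = -3.29 * 1.76^2 ≈ -10.19
i=3: S_3 = -3.29 * 1.76^3 ≈ -17.94
i=4: S_4 = -3.29 * 1.76^4 ≈ -31.57
The first 5 terms are: [-3.29, -5.79, -10.19, -17.94, -31.57]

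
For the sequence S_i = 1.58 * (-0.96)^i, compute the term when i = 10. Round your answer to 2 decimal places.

S_10 = 1.58 * (-0.96)^10 ≈ 1.58 * 0.6648 ≈ 1.05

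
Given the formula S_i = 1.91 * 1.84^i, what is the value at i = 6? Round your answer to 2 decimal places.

S_6 = 1.91 * 1.84^6 ≈ 1.91 * 38.8067 ≈ 74.12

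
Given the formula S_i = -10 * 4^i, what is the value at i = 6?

S_6 = -10 * 4^6 = -10 * 4096 = -40960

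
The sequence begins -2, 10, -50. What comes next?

Ratios: 10 / -2 = -5.0
This is a geometric sequence with common ratio r = -5.
Next term = -50 * -5 = 250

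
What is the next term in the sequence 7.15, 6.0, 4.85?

Differences: 6.0 - 7.15 = -1.15
This is an arithmetic sequence with common difference d = -1.15.
Next term = 4.85 + -1.15 = 3.7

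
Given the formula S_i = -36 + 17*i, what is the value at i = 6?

S_6 = -36 + 17*6 = -36 + 102 = 66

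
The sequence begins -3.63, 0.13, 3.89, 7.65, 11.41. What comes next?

Differences: 0.13 - -3.63 = 3.76
This is an arithmetic sequence with common difference d = 3.76.
Next term = 11.41 + 3.76 = 15.17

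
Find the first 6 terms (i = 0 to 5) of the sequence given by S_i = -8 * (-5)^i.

This is a geometric sequence.
i=0: S_0 = -8 * (-5)^0 = -8
i=1: S_1 = -8 * (-5)^1 = 40
i=2: S_2 = -8 * (-5)^2 = -200
i=3: S_3 = -8 * (-5)^3 = 1000
i=4: S_4 = -8 * (-5)^4 = -5000
i=5: S_5 = -8 * (-5)^5 = 25000
The first 6 terms are: [-8, 40, -200, 1000, -5000, 25000]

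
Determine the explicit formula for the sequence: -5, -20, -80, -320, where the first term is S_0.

Check ratios: -20 / -5 = 4.0
Common ratio r = 4.
First term a = -5.
Formula: S_i = -5 * 4^i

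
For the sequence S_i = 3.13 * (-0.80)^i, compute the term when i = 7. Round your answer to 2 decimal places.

S_7 = 3.13 * (-0.8)^7 ≈ 3.13 * -0.2097 ≈ -0.66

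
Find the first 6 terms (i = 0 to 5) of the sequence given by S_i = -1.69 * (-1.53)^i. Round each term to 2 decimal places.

This is a geometric sequence.
i=0: S_0 = -1.69 * (-1.53)^0 = -1.69
i=1: S_1 = -1.69 * (-1.53)^1 ≈ 2.59
i=2: S_2 = -1.69 * (-1.53)^2 ≈ -3.96
i=3: S_3 = -1.69 * (-1.53)^3 ≈ 6.05
i=4: S_4 = -1.69 * (-1.53)^4 ≈ -9.26
i=5: S_5 = -1.69 * (-1.53)^5 ≈ 14.17
The first 6 terms are: [-1.69, 2.59, -3.96, 6.05, -9.26, 14.17]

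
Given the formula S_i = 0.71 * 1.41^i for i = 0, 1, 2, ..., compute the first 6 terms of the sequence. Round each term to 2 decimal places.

This is a geometric sequence.
i=0: S_0 = 0.71 * 1.41^0 = 0.71
i=1: S_1 = 0.71 * 1.41^1 ≈ 1.0
i=2: S_2 = 0.71 * 1.41^2 ≈ 1.41
i=3: S_3 = 0.71 * 1.41^3 ≈ 1.99
i=4: S_4 = 0.71 * 1.41^4 ≈ 2.81
i=5: S_5 = 0.71 * 1.41^5 ≈ 3.96
The first 6 terms are: [0.71, 1.0, 1.41, 1.99, 2.81, 3.96]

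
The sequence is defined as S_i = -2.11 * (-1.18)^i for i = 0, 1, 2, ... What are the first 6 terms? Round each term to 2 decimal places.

This is a geometric sequence.
i=0: S_0 = -2.11 * (-1.18)^0 = -2.11
i=1: S_1 = -2.11 * (-1.18)^1 ≈ 2.49
i=2: S_2 = -2.11 * (-1.18)^2 ≈ -2.94
i=3: S_3 = -2.11 * (-1.18)^3 ≈ 3.47
i=4: S_4 = -2.11 * (-1.18)^4 ≈ -4.09
i=5: S_5 = -2.11 * (-1.18)^5 ≈ 4.83
The first 6 terms are: [-2.11, 2.49, -2.94, 3.47, -4.09, 4.83]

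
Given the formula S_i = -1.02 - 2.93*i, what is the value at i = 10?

S_10 = -1.02 + -2.93*10 = -1.02 + -29.3 = -30.32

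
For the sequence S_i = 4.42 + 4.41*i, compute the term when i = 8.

S_8 = 4.42 + 4.41*8 = 4.42 + 35.28 = 39.7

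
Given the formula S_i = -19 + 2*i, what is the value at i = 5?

S_5 = -19 + 2*5 = -19 + 10 = -9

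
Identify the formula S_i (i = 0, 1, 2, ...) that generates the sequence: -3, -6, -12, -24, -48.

Check ratios: -6 / -3 = 2.0
Common ratio r = 2.
First term a = -3.
Formula: S_i = -3 * 2^i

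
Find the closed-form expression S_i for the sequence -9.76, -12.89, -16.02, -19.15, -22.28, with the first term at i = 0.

Check differences: -12.89 - -9.76 = -3.13
-16.02 - -12.89 = -3.13
Common difference d = -3.13.
First term a = -9.76.
Formula: S_i = -9.76 - 3.13*i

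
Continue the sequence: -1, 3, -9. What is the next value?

Ratios: 3 / -1 = -3.0
This is a geometric sequence with common ratio r = -3.
Next term = -9 * -3 = 27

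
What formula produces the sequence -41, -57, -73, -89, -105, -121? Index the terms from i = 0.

Check differences: -57 - -41 = -16
-73 - -57 = -16
Common difference d = -16.
First term a = -41.
Formula: S_i = -41 - 16*i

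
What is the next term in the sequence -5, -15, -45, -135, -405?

Ratios: -15 / -5 = 3.0
This is a geometric sequence with common ratio r = 3.
Next term = -405 * 3 = -1215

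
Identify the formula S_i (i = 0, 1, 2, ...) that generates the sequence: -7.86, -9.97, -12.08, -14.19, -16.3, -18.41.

Check differences: -9.97 - -7.86 = -2.11
-12.08 - -9.97 = -2.11
Common difference d = -2.11.
First term a = -7.86.
Formula: S_i = -7.86 - 2.11*i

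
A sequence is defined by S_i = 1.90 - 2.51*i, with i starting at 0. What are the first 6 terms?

This is an arithmetic sequence.
i=0: S_0 = 1.9 + -2.51*0 = 1.9
i=1: S_1 = 1.9 + -2.51*1 = -0.61
i=2: S_2 = 1.9 + -2.51*2 = -3.12
i=3: S_3 = 1.9 + -2.51*3 = -5.63
i=4: S_4 = 1.9 + -2.51*4 = -8.14
i=5: S_5 = 1.9 + -2.51*5 = -10.65
The first 6 terms are: [1.9, -0.61, -3.12, -5.63, -8.14, -10.65]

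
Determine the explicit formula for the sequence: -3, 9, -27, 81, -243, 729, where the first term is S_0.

Check ratios: 9 / -3 = -3.0
Common ratio r = -3.
First term a = -3.
Formula: S_i = -3 * (-3)^i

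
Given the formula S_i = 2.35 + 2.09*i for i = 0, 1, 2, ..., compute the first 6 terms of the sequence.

This is an arithmetic sequence.
i=0: S_0 = 2.35 + 2.09*0 = 2.35
i=1: S_1 = 2.35 + 2.09*1 = 4.44
i=2: S_2 = 2.35 + 2.09*2 = 6.53
i=3: S_3 = 2.35 + 2.09*3 = 8.62
i=4: S_4 = 2.35 + 2.09*4 = 10.71
i=5: S_5 = 2.35 + 2.09*5 = 12.8
The first 6 terms are: [2.35, 4.44, 6.53, 8.62, 10.71, 12.8]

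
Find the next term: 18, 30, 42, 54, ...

Differences: 30 - 18 = 12
This is an arithmetic sequence with common difference d = 12.
Next term = 54 + 12 = 66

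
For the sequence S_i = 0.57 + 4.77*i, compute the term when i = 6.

S_6 = 0.57 + 4.77*6 = 0.57 + 28.62 = 29.19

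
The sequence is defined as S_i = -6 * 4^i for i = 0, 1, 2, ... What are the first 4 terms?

This is a geometric sequence.
i=0: S_0 = -6 * 4^0 = -6
i=1: S_1 = -6 * 4^1 = -24
i=2: S_2 = -6 * 4^2 = -96
i=3: S_3 = -6 * 4^3 = -384
The first 4 terms are: [-6, -24, -96, -384]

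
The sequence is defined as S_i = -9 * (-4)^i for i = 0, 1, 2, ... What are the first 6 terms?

This is a geometric sequence.
i=0: S_0 = -9 * (-4)^0 = -9
i=1: S_1 = -9 * (-4)^1 = 36
i=2: S_2 = -9 * (-4)^2 = -144
i=3: S_3 = -9 * (-4)^3 = 576
i=4: S_4 = -9 * (-4)^4 = -2304
i=5: S_5 = -9 * (-4)^5 = 9216
The first 6 terms are: [-9, 36, -144, 576, -2304, 9216]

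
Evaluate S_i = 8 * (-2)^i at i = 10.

S_10 = 8 * (-2)^10 = 8 * 1024 = 8192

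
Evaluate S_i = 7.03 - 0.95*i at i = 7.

S_7 = 7.03 + -0.95*7 = 7.03 + -6.65 = 0.38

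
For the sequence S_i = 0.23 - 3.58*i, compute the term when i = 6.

S_6 = 0.23 + -3.58*6 = 0.23 + -21.48 = -21.25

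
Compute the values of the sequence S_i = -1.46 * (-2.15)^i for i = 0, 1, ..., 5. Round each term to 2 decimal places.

This is a geometric sequence.
i=0: S_0 = -1.46 * (-2.15)^0 = -1.46
i=1: S_1 = -1.46 * (-2.15)^1 ≈ 3.14
i=2: S_2 = -1.46 * (-2.15)^2 ≈ -6.75
i=3: S_3 = -1.46 * (-2.15)^3 ≈ 14.51
i=4: S_4 = -1.46 * (-2.15)^4 ≈ -31.2
i=5: S_5 = -1.46 * (-2.15)^5 ≈ 67.07
The first 6 terms are: [-1.46, 3.14, -6.75, 14.51, -31.2, 67.07]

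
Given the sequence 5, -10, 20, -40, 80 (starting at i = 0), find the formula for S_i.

Check ratios: -10 / 5 = -2.0
Common ratio r = -2.
First term a = 5.
Formula: S_i = 5 * (-2)^i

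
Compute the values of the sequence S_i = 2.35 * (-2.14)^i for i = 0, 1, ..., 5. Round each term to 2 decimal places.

This is a geometric sequence.
i=0: S_0 = 2.35 * (-2.14)^0 = 2.35
i=1: S_1 = 2.35 * (-2.14)^1 ≈ -5.03
i=2: S_2 = 2.35 * (-2.14)^2 ≈ 10.76
i=3: S_3 = 2.35 * (-2.14)^3 ≈ -23.03
i=4: S_4 = 2.35 * (-2.14)^4 ≈ 49.29
i=5: S_5 = 2.35 * (-2.14)^5 ≈ -105.47
The first 6 terms are: [2.35, -5.03, 10.76, -23.03, 49.29, -105.47]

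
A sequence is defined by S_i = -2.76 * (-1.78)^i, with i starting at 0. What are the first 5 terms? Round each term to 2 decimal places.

This is a geometric sequence.
i=0: S_0 = -2.76 * (-1.78)^0 = -2.76
i=1: S_1 = -2.76 * (-1.78)^1 ≈ 4.91
i=2: S_2 = -2.76 * (-1.78)^2 ≈ -8.74
i=3: S_3 = -2.76 * (-1.78)^3 ≈ 15.57
i=4: S_4 = -2.76 * (-1.78)^4 ≈ -27.71
The first 5 terms are: [-2.76, 4.91, -8.74, 15.57, -27.71]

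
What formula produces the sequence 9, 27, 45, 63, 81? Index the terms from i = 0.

Check differences: 27 - 9 = 18
45 - 27 = 18
Common difference d = 18.
First term a = 9.
Formula: S_i = 9 + 18*i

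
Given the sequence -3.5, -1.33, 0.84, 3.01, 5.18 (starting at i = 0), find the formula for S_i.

Check differences: -1.33 - -3.5 = 2.17
0.84 - -1.33 = 2.17
Common difference d = 2.17.
First term a = -3.5.
Formula: S_i = -3.50 + 2.17*i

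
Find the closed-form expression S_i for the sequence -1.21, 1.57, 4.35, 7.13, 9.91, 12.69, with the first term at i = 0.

Check differences: 1.57 - -1.21 = 2.78
4.35 - 1.57 = 2.78
Common difference d = 2.78.
First term a = -1.21.
Formula: S_i = -1.21 + 2.78*i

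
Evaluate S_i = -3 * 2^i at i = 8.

S_8 = -3 * 2^8 = -3 * 256 = -768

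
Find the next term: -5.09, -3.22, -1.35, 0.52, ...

Differences: -3.22 - -5.09 = 1.87
This is an arithmetic sequence with common difference d = 1.87.
Next term = 0.52 + 1.87 = 2.39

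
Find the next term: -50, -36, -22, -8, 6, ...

Differences: -36 - -50 = 14
This is an arithmetic sequence with common difference d = 14.
Next term = 6 + 14 = 20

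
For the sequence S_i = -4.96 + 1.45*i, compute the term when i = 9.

S_9 = -4.96 + 1.45*9 = -4.96 + 13.05 = 8.09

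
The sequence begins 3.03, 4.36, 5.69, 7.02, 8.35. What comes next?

Differences: 4.36 - 3.03 = 1.33
This is an arithmetic sequence with common difference d = 1.33.
Next term = 8.35 + 1.33 = 9.68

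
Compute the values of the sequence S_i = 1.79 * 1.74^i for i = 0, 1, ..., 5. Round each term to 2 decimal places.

This is a geometric sequence.
i=0: S_0 = 1.79 * 1.74^0 = 1.79
i=1: S_1 = 1.79 * 1.74^1 ≈ 3.11
i=2: S_2 = 1.79 * 1.74^2 ≈ 5.42
i=3: S_3 = 1.79 * 1.74^3 ≈ 9.43
i=4: S_4 = 1.79 * 1.74^4 ≈ 16.41
i=5: S_5 = 1.79 * 1.74^5 ≈ 28.55
The first 6 terms are: [1.79, 3.11, 5.42, 9.43, 16.41, 28.55]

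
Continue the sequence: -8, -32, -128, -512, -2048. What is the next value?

Ratios: -32 / -8 = 4.0
This is a geometric sequence with common ratio r = 4.
Next term = -2048 * 4 = -8192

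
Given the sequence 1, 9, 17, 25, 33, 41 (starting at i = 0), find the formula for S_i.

Check differences: 9 - 1 = 8
17 - 9 = 8
Common difference d = 8.
First term a = 1.
Formula: S_i = 1 + 8*i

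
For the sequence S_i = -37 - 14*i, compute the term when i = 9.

S_9 = -37 + -14*9 = -37 + -126 = -163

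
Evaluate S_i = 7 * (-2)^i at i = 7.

S_7 = 7 * (-2)^7 = 7 * -128 = -896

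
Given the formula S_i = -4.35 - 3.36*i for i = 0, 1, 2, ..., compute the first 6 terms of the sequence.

This is an arithmetic sequence.
i=0: S_0 = -4.35 + -3.36*0 = -4.35
i=1: S_1 = -4.35 + -3.36*1 = -7.71
i=2: S_2 = -4.35 + -3.36*2 = -11.07
i=3: S_3 = -4.35 + -3.36*3 = -14.43
i=4: S_4 = -4.35 + -3.36*4 = -17.79
i=5: S_5 = -4.35 + -3.36*5 = -21.15
The first 6 terms are: [-4.35, -7.71, -11.07, -14.43, -17.79, -21.15]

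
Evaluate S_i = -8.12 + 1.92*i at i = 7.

S_7 = -8.12 + 1.92*7 = -8.12 + 13.44 = 5.32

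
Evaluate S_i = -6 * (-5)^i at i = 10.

S_10 = -6 * (-5)^10 = -6 * 9765625 = -58593750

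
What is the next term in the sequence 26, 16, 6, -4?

Differences: 16 - 26 = -10
This is an arithmetic sequence with common difference d = -10.
Next term = -4 + -10 = -14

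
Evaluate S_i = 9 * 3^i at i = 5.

S_5 = 9 * 3^5 = 9 * 243 = 2187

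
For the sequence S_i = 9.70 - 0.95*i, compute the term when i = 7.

S_7 = 9.7 + -0.95*7 = 9.7 + -6.65 = 3.05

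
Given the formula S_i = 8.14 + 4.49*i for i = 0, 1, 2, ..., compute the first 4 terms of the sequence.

This is an arithmetic sequence.
i=0: S_0 = 8.14 + 4.49*0 = 8.14
i=1: S_1 = 8.14 + 4.49*1 = 12.63
i=2: S_2 = 8.14 + 4.49*2 = 17.12
i=3: S_3 = 8.14 + 4.49*3 = 21.61
The first 4 terms are: [8.14, 12.63, 17.12, 21.61]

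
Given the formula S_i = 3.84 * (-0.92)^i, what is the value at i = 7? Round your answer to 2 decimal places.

S_7 = 3.84 * (-0.92)^7 ≈ 3.84 * -0.5578 ≈ -2.14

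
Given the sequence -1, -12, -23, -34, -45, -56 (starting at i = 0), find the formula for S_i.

Check differences: -12 - -1 = -11
-23 - -12 = -11
Common difference d = -11.
First term a = -1.
Formula: S_i = -1 - 11*i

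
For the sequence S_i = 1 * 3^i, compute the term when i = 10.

S_10 = 1 * 3^10 = 1 * 59049 = 59049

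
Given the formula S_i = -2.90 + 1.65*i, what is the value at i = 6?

S_6 = -2.9 + 1.65*6 = -2.9 + 9.9 = 7.0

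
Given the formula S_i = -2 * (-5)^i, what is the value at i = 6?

S_6 = -2 * (-5)^6 = -2 * 15625 = -31250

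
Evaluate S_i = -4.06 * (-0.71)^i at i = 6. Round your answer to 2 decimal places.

S_6 = -4.06 * (-0.71)^6 ≈ -4.06 * 0.1281 ≈ -0.52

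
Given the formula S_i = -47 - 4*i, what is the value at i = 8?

S_8 = -47 + -4*8 = -47 + -32 = -79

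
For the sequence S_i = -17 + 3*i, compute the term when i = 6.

S_6 = -17 + 3*6 = -17 + 18 = 1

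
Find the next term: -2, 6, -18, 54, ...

Ratios: 6 / -2 = -3.0
This is a geometric sequence with common ratio r = -3.
Next term = 54 * -3 = -162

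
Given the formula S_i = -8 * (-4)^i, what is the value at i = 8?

S_8 = -8 * (-4)^8 = -8 * 65536 = -524288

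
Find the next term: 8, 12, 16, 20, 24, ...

Differences: 12 - 8 = 4
This is an arithmetic sequence with common difference d = 4.
Next term = 24 + 4 = 28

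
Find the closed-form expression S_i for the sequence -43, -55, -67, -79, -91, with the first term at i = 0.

Check differences: -55 - -43 = -12
-67 - -55 = -12
Common difference d = -12.
First term a = -43.
Formula: S_i = -43 - 12*i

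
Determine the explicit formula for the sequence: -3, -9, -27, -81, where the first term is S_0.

Check ratios: -9 / -3 = 3.0
Common ratio r = 3.
First term a = -3.
Formula: S_i = -3 * 3^i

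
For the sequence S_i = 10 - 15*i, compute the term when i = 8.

S_8 = 10 + -15*8 = 10 + -120 = -110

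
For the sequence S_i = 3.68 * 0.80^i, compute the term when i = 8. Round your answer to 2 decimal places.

S_8 = 3.68 * 0.8^8 ≈ 3.68 * 0.1678 ≈ 0.62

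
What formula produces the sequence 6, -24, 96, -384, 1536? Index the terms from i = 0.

Check ratios: -24 / 6 = -4.0
Common ratio r = -4.
First term a = 6.
Formula: S_i = 6 * (-4)^i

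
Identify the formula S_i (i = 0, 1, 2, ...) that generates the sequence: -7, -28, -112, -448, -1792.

Check ratios: -28 / -7 = 4.0
Common ratio r = 4.
First term a = -7.
Formula: S_i = -7 * 4^i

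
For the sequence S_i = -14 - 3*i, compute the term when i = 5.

S_5 = -14 + -3*5 = -14 + -15 = -29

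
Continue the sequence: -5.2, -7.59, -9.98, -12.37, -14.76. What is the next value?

Differences: -7.59 - -5.2 = -2.39
This is an arithmetic sequence with common difference d = -2.39.
Next term = -14.76 + -2.39 = -17.15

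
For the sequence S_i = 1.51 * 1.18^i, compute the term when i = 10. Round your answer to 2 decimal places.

S_10 = 1.51 * 1.18^10 ≈ 1.51 * 5.2338 ≈ 7.9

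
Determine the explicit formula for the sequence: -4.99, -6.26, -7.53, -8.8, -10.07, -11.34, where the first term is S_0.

Check differences: -6.26 - -4.99 = -1.27
-7.53 - -6.26 = -1.27
Common difference d = -1.27.
First term a = -4.99.
Formula: S_i = -4.99 - 1.27*i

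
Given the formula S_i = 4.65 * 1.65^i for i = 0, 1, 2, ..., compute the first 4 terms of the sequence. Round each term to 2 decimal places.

This is a geometric sequence.
i=0: S_0 = 4.65 * 1.65^0 = 4.65
i=1: S_1 = 4.65 * 1.65^1 ≈ 7.67
i=2: S_2 = 4.65 * 1.65^2 ≈ 12.66
i=3: S_3 = 4.65 * 1.65^3 ≈ 20.89
The first 4 terms are: [4.65, 7.67, 12.66, 20.89]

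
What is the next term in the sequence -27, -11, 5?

Differences: -11 - -27 = 16
This is an arithmetic sequence with common difference d = 16.
Next term = 5 + 16 = 21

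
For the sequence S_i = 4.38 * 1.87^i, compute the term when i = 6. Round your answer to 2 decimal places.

S_6 = 4.38 * 1.87^6 ≈ 4.38 * 42.7612 ≈ 187.29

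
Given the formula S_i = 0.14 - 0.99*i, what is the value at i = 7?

S_7 = 0.14 + -0.99*7 = 0.14 + -6.93 = -6.79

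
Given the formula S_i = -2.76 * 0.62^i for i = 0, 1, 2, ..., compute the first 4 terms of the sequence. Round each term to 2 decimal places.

This is a geometric sequence.
i=0: S_0 = -2.76 * 0.62^0 = -2.76
i=1: S_1 = -2.76 * 0.62^1 ≈ -1.71
i=2: S_2 = -2.76 * 0.62^2 ≈ -1.06
i=3: S_3 = -2.76 * 0.62^3 ≈ -0.66
The first 4 terms are: [-2.76, -1.71, -1.06, -0.66]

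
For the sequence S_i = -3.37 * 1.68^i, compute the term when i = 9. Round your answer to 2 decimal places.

S_9 = -3.37 * 1.68^9 ≈ -3.37 * 106.6065 ≈ -359.26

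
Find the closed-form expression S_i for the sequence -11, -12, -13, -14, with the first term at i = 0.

Check differences: -12 - -11 = -1
-13 - -12 = -1
Common difference d = -1.
First term a = -11.
Formula: S_i = -11 - 1*i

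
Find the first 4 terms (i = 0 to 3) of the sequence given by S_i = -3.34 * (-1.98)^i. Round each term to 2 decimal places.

This is a geometric sequence.
i=0: S_0 = -3.34 * (-1.98)^0 = -3.34
i=1: S_1 = -3.34 * (-1.98)^1 ≈ 6.61
i=2: S_2 = -3.34 * (-1.98)^2 ≈ -13.09
i=3: S_3 = -3.34 * (-1.98)^3 ≈ 25.93
The first 4 terms are: [-3.34, 6.61, -13.09, 25.93]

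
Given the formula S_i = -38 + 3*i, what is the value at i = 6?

S_6 = -38 + 3*6 = -38 + 18 = -20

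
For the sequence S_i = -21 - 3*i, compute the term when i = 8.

S_8 = -21 + -3*8 = -21 + -24 = -45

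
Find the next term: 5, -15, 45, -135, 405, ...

Ratios: -15 / 5 = -3.0
This is a geometric sequence with common ratio r = -3.
Next term = 405 * -3 = -1215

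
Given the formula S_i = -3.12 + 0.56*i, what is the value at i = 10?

S_10 = -3.12 + 0.56*10 = -3.12 + 5.6 = 2.48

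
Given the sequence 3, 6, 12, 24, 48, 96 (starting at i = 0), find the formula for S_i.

Check ratios: 6 / 3 = 2.0
Common ratio r = 2.
First term a = 3.
Formula: S_i = 3 * 2^i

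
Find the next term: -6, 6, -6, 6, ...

Ratios: 6 / -6 = -1.0
This is a geometric sequence with common ratio r = -1.
Next term = 6 * -1 = -6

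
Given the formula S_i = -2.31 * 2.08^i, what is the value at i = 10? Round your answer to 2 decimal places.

S_10 = -2.31 * 2.08^10 ≈ -2.31 * 1515.7701 ≈ -3501.43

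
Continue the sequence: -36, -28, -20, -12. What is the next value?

Differences: -28 - -36 = 8
This is an arithmetic sequence with common difference d = 8.
Next term = -12 + 8 = -4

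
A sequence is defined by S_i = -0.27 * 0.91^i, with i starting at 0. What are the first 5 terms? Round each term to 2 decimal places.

This is a geometric sequence.
i=0: S_0 = -0.27 * 0.91^0 = -0.27
i=1: S_1 = -0.27 * 0.91^1 ≈ -0.25
i=2: S_2 = -0.27 * 0.91^2 ≈ -0.22
i=3: S_3 = -0.27 * 0.91^3 ≈ -0.2
i=4: S_4 = -0.27 * 0.91^4 ≈ -0.19
The first 5 terms are: [-0.27, -0.25, -0.22, -0.2, -0.19]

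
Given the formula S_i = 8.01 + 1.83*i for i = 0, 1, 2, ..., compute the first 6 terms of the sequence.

This is an arithmetic sequence.
i=0: S_0 = 8.01 + 1.83*0 = 8.01
i=1: S_1 = 8.01 + 1.83*1 = 9.84
i=2: S_2 = 8.01 + 1.83*2 = 11.67
i=3: S_3 = 8.01 + 1.83*3 = 13.5
i=4: S_4 = 8.01 + 1.83*4 = 15.33
i=5: S_5 = 8.01 + 1.83*5 = 17.16
The first 6 terms are: [8.01, 9.84, 11.67, 13.5, 15.33, 17.16]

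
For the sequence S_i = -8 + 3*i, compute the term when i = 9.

S_9 = -8 + 3*9 = -8 + 27 = 19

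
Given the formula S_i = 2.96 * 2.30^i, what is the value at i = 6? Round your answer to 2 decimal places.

S_6 = 2.96 * 2.3^6 ≈ 2.96 * 148.0359 ≈ 438.19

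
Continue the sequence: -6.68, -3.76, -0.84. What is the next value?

Differences: -3.76 - -6.68 = 2.92
This is an arithmetic sequence with common difference d = 2.92.
Next term = -0.84 + 2.92 = 2.08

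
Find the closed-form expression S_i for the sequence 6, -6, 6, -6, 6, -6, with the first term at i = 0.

Check ratios: -6 / 6 = -1.0
Common ratio r = -1.
First term a = 6.
Formula: S_i = 6 * (-1)^i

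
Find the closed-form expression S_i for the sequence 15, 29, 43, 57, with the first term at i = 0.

Check differences: 29 - 15 = 14
43 - 29 = 14
Common difference d = 14.
First term a = 15.
Formula: S_i = 15 + 14*i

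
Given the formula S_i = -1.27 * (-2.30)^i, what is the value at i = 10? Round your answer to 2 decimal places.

S_10 = -1.27 * (-2.3)^10 ≈ -1.27 * 4142.6511 ≈ -5261.17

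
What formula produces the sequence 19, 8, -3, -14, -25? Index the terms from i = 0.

Check differences: 8 - 19 = -11
-3 - 8 = -11
Common difference d = -11.
First term a = 19.
Formula: S_i = 19 - 11*i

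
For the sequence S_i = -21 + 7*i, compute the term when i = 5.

S_5 = -21 + 7*5 = -21 + 35 = 14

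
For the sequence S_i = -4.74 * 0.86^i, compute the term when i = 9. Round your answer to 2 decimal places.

S_9 = -4.74 * 0.86^9 ≈ -4.74 * 0.2573 ≈ -1.22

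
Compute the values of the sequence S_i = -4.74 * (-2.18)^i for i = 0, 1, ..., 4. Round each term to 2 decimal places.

This is a geometric sequence.
i=0: S_0 = -4.74 * (-2.18)^0 = -4.74
i=1: S_1 = -4.74 * (-2.18)^1 ≈ 10.33
i=2: S_2 = -4.74 * (-2.18)^2 ≈ -22.53
i=3: S_3 = -4.74 * (-2.18)^3 ≈ 49.11
i=4: S_4 = -4.74 * (-2.18)^4 ≈ -107.05
The first 5 terms are: [-4.74, 10.33, -22.53, 49.11, -107.05]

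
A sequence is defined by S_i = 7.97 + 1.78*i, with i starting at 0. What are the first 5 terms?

This is an arithmetic sequence.
i=0: S_0 = 7.97 + 1.78*0 = 7.97
i=1: S_1 = 7.97 + 1.78*1 = 9.75
i=2: S_2 = 7.97 + 1.78*2 = 11.53
i=3: S_3 = 7.97 + 1.78*3 = 13.31
i=4: S_4 = 7.97 + 1.78*4 = 15.09
The first 5 terms are: [7.97, 9.75, 11.53, 13.31, 15.09]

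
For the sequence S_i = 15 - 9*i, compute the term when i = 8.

S_8 = 15 + -9*8 = 15 + -72 = -57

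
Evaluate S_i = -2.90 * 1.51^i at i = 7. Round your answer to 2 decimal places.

S_7 = -2.9 * 1.51^7 ≈ -2.9 * 17.8994 ≈ -51.91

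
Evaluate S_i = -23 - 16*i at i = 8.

S_8 = -23 + -16*8 = -23 + -128 = -151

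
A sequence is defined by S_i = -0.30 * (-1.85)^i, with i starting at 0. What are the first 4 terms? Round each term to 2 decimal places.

This is a geometric sequence.
i=0: S_0 = -0.3 * (-1.85)^0 = -0.3
i=1: S_1 = -0.3 * (-1.85)^1 ≈ 0.56
i=2: S_2 = -0.3 * (-1.85)^2 ≈ -1.03
i=3: S_3 = -0.3 * (-1.85)^3 ≈ 1.9
The first 4 terms are: [-0.3, 0.56, -1.03, 1.9]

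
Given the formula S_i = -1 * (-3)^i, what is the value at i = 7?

S_7 = -1 * (-3)^7 = -1 * -2187 = 2187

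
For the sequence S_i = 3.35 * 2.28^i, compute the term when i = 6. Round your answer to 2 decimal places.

S_6 = 3.35 * 2.28^6 ≈ 3.35 * 140.4782 ≈ 470.6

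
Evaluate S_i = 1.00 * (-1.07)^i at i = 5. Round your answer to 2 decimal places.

S_5 = 1.0 * (-1.07)^5 ≈ 1.0 * -1.4026 ≈ -1.4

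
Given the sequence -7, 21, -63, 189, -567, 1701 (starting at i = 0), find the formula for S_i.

Check ratios: 21 / -7 = -3.0
Common ratio r = -3.
First term a = -7.
Formula: S_i = -7 * (-3)^i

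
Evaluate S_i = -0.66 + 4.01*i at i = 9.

S_9 = -0.66 + 4.01*9 = -0.66 + 36.09 = 35.43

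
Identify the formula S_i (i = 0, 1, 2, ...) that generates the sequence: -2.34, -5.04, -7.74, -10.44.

Check differences: -5.04 - -2.34 = -2.7
-7.74 - -5.04 = -2.7
Common difference d = -2.7.
First term a = -2.34.
Formula: S_i = -2.34 - 2.70*i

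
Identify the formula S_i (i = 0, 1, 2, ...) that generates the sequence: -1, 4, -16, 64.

Check ratios: 4 / -1 = -4.0
Common ratio r = -4.
First term a = -1.
Formula: S_i = -1 * (-4)^i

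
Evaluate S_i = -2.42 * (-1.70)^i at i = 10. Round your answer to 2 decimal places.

S_10 = -2.42 * (-1.7)^10 ≈ -2.42 * 201.5994 ≈ -487.87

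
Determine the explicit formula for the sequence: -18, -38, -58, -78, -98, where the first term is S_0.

Check differences: -38 - -18 = -20
-58 - -38 = -20
Common difference d = -20.
First term a = -18.
Formula: S_i = -18 - 20*i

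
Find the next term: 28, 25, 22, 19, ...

Differences: 25 - 28 = -3
This is an arithmetic sequence with common difference d = -3.
Next term = 19 + -3 = 16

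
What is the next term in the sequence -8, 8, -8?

Ratios: 8 / -8 = -1.0
This is a geometric sequence with common ratio r = -1.
Next term = -8 * -1 = 8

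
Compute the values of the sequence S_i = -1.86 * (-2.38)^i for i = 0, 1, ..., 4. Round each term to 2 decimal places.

This is a geometric sequence.
i=0: S_0 = -1.86 * (-2.38)^0 = -1.86
i=1: S_1 = -1.86 * (-2.38)^1 ≈ 4.43
i=2: S_2 = -1.86 * (-2.38)^2 ≈ -10.54
i=3: S_3 = -1.86 * (-2.38)^3 ≈ 25.08
i=4: S_4 = -1.86 * (-2.38)^4 ≈ -59.68
The first 5 terms are: [-1.86, 4.43, -10.54, 25.08, -59.68]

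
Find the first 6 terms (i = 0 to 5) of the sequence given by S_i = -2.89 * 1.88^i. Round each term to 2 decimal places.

This is a geometric sequence.
i=0: S_0 = -2.89 * 1.88^0 = -2.89
i=1: S_1 = -2.89 * 1.88^1 ≈ -5.43
i=2: S_2 = -2.89 * 1.88^2 ≈ -10.21
i=3: S_3 = -2.89 * 1.88^3 ≈ -19.2
i=4: S_4 = -2.89 * 1.88^4 ≈ -36.1
i=5: S_5 = -2.89 * 1.88^5 ≈ -67.87
The first 6 terms are: [-2.89, -5.43, -10.21, -19.2, -36.1, -67.87]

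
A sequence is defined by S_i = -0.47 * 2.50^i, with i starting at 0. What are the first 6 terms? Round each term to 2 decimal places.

This is a geometric sequence.
i=0: S_0 = -0.47 * 2.5^0 = -0.47
i=1: S_1 = -0.47 * 2.5^1 ≈ -1.18
i=2: S_2 = -0.47 * 2.5^2 ≈ -2.94
i=3: S_3 = -0.47 * 2.5^3 ≈ -7.34
i=4: S_4 = -0.47 * 2.5^4 ≈ -18.36
i=5: S_5 = -0.47 * 2.5^5 ≈ -45.9
The first 6 terms are: [-0.47, -1.18, -2.94, -7.34, -18.36, -45.9]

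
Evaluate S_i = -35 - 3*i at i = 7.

S_7 = -35 + -3*7 = -35 + -21 = -56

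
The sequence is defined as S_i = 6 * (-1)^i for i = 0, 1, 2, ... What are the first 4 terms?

This is a geometric sequence.
i=0: S_0 = 6 * (-1)^0 = 6
i=1: S_1 = 6 * (-1)^1 = -6
i=2: S_2 = 6 * (-1)^2 = 6
i=3: S_3 = 6 * (-1)^3 = -6
The first 4 terms are: [6, -6, 6, -6]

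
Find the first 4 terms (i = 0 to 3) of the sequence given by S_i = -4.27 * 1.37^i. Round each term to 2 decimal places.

This is a geometric sequence.
i=0: S_0 = -4.27 * 1.37^0 = -4.27
i=1: S_1 = -4.27 * 1.37^1 ≈ -5.85
i=2: S_2 = -4.27 * 1.37^2 ≈ -8.01
i=3: S_3 = -4.27 * 1.37^3 ≈ -10.98
The first 4 terms are: [-4.27, -5.85, -8.01, -10.98]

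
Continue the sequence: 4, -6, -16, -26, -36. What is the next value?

Differences: -6 - 4 = -10
This is an arithmetic sequence with common difference d = -10.
Next term = -36 + -10 = -46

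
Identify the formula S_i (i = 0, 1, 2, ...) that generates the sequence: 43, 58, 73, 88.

Check differences: 58 - 43 = 15
73 - 58 = 15
Common difference d = 15.
First term a = 43.
Formula: S_i = 43 + 15*i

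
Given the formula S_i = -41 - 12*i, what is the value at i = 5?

S_5 = -41 + -12*5 = -41 + -60 = -101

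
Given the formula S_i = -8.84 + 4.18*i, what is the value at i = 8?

S_8 = -8.84 + 4.18*8 = -8.84 + 33.44 = 24.6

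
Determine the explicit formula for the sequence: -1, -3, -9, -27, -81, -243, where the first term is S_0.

Check ratios: -3 / -1 = 3.0
Common ratio r = 3.
First term a = -1.
Formula: S_i = -1 * 3^i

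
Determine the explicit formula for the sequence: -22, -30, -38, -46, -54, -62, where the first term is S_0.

Check differences: -30 - -22 = -8
-38 - -30 = -8
Common difference d = -8.
First term a = -22.
Formula: S_i = -22 - 8*i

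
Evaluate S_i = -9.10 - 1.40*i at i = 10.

S_10 = -9.1 + -1.4*10 = -9.1 + -14.0 = -23.1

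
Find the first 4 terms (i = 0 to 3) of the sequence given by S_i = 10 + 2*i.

This is an arithmetic sequence.
i=0: S_0 = 10 + 2*0 = 10
i=1: S_1 = 10 + 2*1 = 12
i=2: S_2 = 10 + 2*2 = 14
i=3: S_3 = 10 + 2*3 = 16
The first 4 terms are: [10, 12, 14, 16]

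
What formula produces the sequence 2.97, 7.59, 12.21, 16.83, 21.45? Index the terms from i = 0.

Check differences: 7.59 - 2.97 = 4.62
12.21 - 7.59 = 4.62
Common difference d = 4.62.
First term a = 2.97.
Formula: S_i = 2.97 + 4.62*i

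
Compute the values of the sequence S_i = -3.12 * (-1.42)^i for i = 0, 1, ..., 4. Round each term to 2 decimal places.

This is a geometric sequence.
i=0: S_0 = -3.12 * (-1.42)^0 = -3.12
i=1: S_1 = -3.12 * (-1.42)^1 ≈ 4.43
i=2: S_2 = -3.12 * (-1.42)^2 ≈ -6.29
i=3: S_3 = -3.12 * (-1.42)^3 ≈ 8.93
i=4: S_4 = -3.12 * (-1.42)^4 ≈ -12.69
The first 5 terms are: [-3.12, 4.43, -6.29, 8.93, -12.69]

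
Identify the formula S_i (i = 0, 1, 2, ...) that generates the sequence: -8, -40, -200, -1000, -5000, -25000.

Check ratios: -40 / -8 = 5.0
Common ratio r = 5.
First term a = -8.
Formula: S_i = -8 * 5^i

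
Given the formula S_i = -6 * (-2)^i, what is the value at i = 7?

S_7 = -6 * (-2)^7 = -6 * -128 = 768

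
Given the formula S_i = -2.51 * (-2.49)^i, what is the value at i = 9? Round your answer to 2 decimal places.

S_9 = -2.51 * (-2.49)^9 ≈ -2.51 * -3679.545 ≈ 9235.66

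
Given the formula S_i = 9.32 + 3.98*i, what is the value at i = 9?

S_9 = 9.32 + 3.98*9 = 9.32 + 35.82 = 45.14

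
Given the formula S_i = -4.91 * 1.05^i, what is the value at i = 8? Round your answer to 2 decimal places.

S_8 = -4.91 * 1.05^8 ≈ -4.91 * 1.4775 ≈ -7.25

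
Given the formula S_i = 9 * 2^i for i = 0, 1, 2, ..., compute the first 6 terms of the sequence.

This is a geometric sequence.
i=0: S_0 = 9 * 2^0 = 9
i=1: S_1 = 9 * 2^1 = 18
i=2: S_2 = 9 * 2^2 = 36
i=3: S_3 = 9 * 2^3 = 72
i=4: S_4 = 9 * 2^4 = 144
i=5: S_5 = 9 * 2^5 = 288
The first 6 terms are: [9, 18, 36, 72, 144, 288]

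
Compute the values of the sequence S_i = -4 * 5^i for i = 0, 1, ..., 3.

This is a geometric sequence.
i=0: S_0 = -4 * 5^0 = -4
i=1: S_1 = -4 * 5^1 = -20
i=2: S_2 = -4 * 5^2 = -100
i=3: S_3 = -4 * 5^3 = -500
The first 4 terms are: [-4, -20, -100, -500]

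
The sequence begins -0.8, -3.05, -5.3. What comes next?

Differences: -3.05 - -0.8 = -2.25
This is an arithmetic sequence with common difference d = -2.25.
Next term = -5.3 + -2.25 = -7.55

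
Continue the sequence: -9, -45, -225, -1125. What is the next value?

Ratios: -45 / -9 = 5.0
This is a geometric sequence with common ratio r = 5.
Next term = -1125 * 5 = -5625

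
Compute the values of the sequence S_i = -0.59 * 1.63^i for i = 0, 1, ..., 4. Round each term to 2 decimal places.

This is a geometric sequence.
i=0: S_0 = -0.59 * 1.63^0 = -0.59
i=1: S_1 = -0.59 * 1.63^1 ≈ -0.96
i=2: S_2 = -0.59 * 1.63^2 ≈ -1.57
i=3: S_3 = -0.59 * 1.63^3 ≈ -2.56
i=4: S_4 = -0.59 * 1.63^4 ≈ -4.16
The first 5 terms are: [-0.59, -0.96, -1.57, -2.56, -4.16]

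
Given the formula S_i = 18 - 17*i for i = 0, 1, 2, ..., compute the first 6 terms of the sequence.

This is an arithmetic sequence.
i=0: S_0 = 18 + -17*0 = 18
i=1: S_1 = 18 + -17*1 = 1
i=2: S_2 = 18 + -17*2 = -16
i=3: S_3 = 18 + -17*3 = -33
i=4: S_4 = 18 + -17*4 = -50
i=5: S_5 = 18 + -17*5 = -67
The first 6 terms are: [18, 1, -16, -33, -50, -67]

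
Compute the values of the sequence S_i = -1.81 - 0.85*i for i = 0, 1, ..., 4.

This is an arithmetic sequence.
i=0: S_0 = -1.81 + -0.85*0 = -1.81
i=1: S_1 = -1.81 + -0.85*1 = -2.66
i=2: S_2 = -1.81 + -0.85*2 = -3.51
i=3: S_3 = -1.81 + -0.85*3 = -4.36
i=4: S_4 = -1.81 + -0.85*4 = -5.21
The first 5 terms are: [-1.81, -2.66, -3.51, -4.36, -5.21]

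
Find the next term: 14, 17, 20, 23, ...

Differences: 17 - 14 = 3
This is an arithmetic sequence with common difference d = 3.
Next term = 23 + 3 = 26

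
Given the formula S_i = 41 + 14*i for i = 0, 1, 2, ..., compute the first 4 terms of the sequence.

This is an arithmetic sequence.
i=0: S_0 = 41 + 14*0 = 41
i=1: S_1 = 41 + 14*1 = 55
i=2: S_2 = 41 + 14*2 = 69
i=3: S_3 = 41 + 14*3 = 83
The first 4 terms are: [41, 55, 69, 83]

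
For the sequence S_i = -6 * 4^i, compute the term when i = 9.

S_9 = -6 * 4^9 = -6 * 262144 = -1572864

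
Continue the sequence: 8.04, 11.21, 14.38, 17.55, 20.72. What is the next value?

Differences: 11.21 - 8.04 = 3.17
This is an arithmetic sequence with common difference d = 3.17.
Next term = 20.72 + 3.17 = 23.89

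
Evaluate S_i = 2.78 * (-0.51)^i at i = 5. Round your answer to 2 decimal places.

S_5 = 2.78 * (-0.51)^5 ≈ 2.78 * -0.0345 ≈ -0.1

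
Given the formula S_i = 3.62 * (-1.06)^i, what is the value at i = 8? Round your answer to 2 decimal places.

S_8 = 3.62 * (-1.06)^8 ≈ 3.62 * 1.5938 ≈ 5.77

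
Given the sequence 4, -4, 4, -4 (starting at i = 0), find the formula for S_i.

Check ratios: -4 / 4 = -1.0
Common ratio r = -1.
First term a = 4.
Formula: S_i = 4 * (-1)^i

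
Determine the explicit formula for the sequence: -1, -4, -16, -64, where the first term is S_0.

Check ratios: -4 / -1 = 4.0
Common ratio r = 4.
First term a = -1.
Formula: S_i = -1 * 4^i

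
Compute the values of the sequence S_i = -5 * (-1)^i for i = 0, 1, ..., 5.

This is a geometric sequence.
i=0: S_0 = -5 * (-1)^0 = -5
i=1: S_1 = -5 * (-1)^1 = 5
i=2: S_2 = -5 * (-1)^2 = -5
i=3: S_3 = -5 * (-1)^3 = 5
i=4: S_4 = -5 * (-1)^4 = -5
i=5: S_5 = -5 * (-1)^5 = 5
The first 6 terms are: [-5, 5, -5, 5, -5, 5]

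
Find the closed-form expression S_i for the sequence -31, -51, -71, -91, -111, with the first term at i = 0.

Check differences: -51 - -31 = -20
-71 - -51 = -20
Common difference d = -20.
First term a = -31.
Formula: S_i = -31 - 20*i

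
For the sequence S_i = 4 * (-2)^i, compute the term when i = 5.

S_5 = 4 * (-2)^5 = 4 * -32 = -128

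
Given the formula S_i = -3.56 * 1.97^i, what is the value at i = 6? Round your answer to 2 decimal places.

S_6 = -3.56 * 1.97^6 ≈ -3.56 * 58.4517 ≈ -208.09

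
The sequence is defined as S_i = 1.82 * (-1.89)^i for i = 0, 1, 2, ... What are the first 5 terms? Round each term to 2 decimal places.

This is a geometric sequence.
i=0: S_0 = 1.82 * (-1.89)^0 = 1.82
i=1: S_1 = 1.82 * (-1.89)^1 ≈ -3.44
i=2: S_2 = 1.82 * (-1.89)^2 ≈ 6.5
i=3: S_3 = 1.82 * (-1.89)^3 ≈ -12.29
i=4: S_4 = 1.82 * (-1.89)^4 ≈ 23.22
The first 5 terms are: [1.82, -3.44, 6.5, -12.29, 23.22]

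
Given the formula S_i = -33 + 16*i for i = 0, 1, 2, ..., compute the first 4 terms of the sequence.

This is an arithmetic sequence.
i=0: S_0 = -33 + 16*0 = -33
i=1: S_1 = -33 + 16*1 = -17
i=2: S_2 = -33 + 16*2 = -1
i=3: S_3 = -33 + 16*3 = 15
The first 4 terms are: [-33, -17, -1, 15]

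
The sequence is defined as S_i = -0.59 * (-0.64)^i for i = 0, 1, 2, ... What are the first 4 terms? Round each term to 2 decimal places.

This is a geometric sequence.
i=0: S_0 = -0.59 * (-0.64)^0 = -0.59
i=1: S_1 = -0.59 * (-0.64)^1 ≈ 0.38
i=2: S_2 = -0.59 * (-0.64)^2 ≈ -0.24
i=3: S_3 = -0.59 * (-0.64)^3 ≈ 0.15
The first 4 terms are: [-0.59, 0.38, -0.24, 0.15]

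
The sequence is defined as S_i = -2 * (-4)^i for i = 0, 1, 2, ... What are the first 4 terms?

This is a geometric sequence.
i=0: S_0 = -2 * (-4)^0 = -2
i=1: S_1 = -2 * (-4)^1 = 8
i=2: S_2 = -2 * (-4)^2 = -32
i=3: S_3 = -2 * (-4)^3 = 128
The first 4 terms are: [-2, 8, -32, 128]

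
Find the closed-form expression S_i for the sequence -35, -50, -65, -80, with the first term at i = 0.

Check differences: -50 - -35 = -15
-65 - -50 = -15
Common difference d = -15.
First term a = -35.
Formula: S_i = -35 - 15*i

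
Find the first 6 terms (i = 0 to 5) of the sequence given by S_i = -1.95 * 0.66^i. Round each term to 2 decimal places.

This is a geometric sequence.
i=0: S_0 = -1.95 * 0.66^0 = -1.95
i=1: S_1 = -1.95 * 0.66^1 ≈ -1.29
i=2: S_2 = -1.95 * 0.66^2 ≈ -0.85
i=3: S_3 = -1.95 * 0.66^3 ≈ -0.56
i=4: S_4 = -1.95 * 0.66^4 ≈ -0.37
i=5: S_5 = -1.95 * 0.66^5 ≈ -0.24
The first 6 terms are: [-1.95, -1.29, -0.85, -0.56, -0.37, -0.24]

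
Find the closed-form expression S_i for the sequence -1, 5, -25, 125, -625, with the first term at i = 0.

Check ratios: 5 / -1 = -5.0
Common ratio r = -5.
First term a = -1.
Formula: S_i = -1 * (-5)^i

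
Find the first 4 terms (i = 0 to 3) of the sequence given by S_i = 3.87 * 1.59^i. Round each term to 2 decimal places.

This is a geometric sequence.
i=0: S_0 = 3.87 * 1.59^0 = 3.87
i=1: S_1 = 3.87 * 1.59^1 ≈ 6.15
i=2: S_2 = 3.87 * 1.59^2 ≈ 9.78
i=3: S_3 = 3.87 * 1.59^3 ≈ 15.56
The first 4 terms are: [3.87, 6.15, 9.78, 15.56]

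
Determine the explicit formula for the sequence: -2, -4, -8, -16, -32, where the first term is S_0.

Check ratios: -4 / -2 = 2.0
Common ratio r = 2.
First term a = -2.
Formula: S_i = -2 * 2^i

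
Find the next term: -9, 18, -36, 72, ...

Ratios: 18 / -9 = -2.0
This is a geometric sequence with common ratio r = -2.
Next term = 72 * -2 = -144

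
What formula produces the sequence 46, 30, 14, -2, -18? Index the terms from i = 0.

Check differences: 30 - 46 = -16
14 - 30 = -16
Common difference d = -16.
First term a = 46.
Formula: S_i = 46 - 16*i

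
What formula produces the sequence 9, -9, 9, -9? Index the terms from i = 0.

Check ratios: -9 / 9 = -1.0
Common ratio r = -1.
First term a = 9.
Formula: S_i = 9 * (-1)^i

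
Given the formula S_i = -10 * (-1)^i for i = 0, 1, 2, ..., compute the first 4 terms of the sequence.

This is a geometric sequence.
i=0: S_0 = -10 * (-1)^0 = -10
i=1: S_1 = -10 * (-1)^1 = 10
i=2: S_2 = -10 * (-1)^2 = -10
i=3: S_3 = -10 * (-1)^3 = 10
The first 4 terms are: [-10, 10, -10, 10]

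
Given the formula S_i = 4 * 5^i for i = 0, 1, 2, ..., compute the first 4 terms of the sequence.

This is a geometric sequence.
i=0: S_0 = 4 * 5^0 = 4
i=1: S_1 = 4 * 5^1 = 20
i=2: S_2 = 4 * 5^2 = 100
i=3: S_3 = 4 * 5^3 = 500
The first 4 terms are: [4, 20, 100, 500]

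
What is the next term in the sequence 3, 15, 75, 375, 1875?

Ratios: 15 / 3 = 5.0
This is a geometric sequence with common ratio r = 5.
Next term = 1875 * 5 = 9375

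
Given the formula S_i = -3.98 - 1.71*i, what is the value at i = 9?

S_9 = -3.98 + -1.71*9 = -3.98 + -15.39 = -19.37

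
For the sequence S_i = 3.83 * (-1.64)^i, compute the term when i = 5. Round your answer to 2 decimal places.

S_5 = 3.83 * (-1.64)^5 ≈ 3.83 * -11.8637 ≈ -45.44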